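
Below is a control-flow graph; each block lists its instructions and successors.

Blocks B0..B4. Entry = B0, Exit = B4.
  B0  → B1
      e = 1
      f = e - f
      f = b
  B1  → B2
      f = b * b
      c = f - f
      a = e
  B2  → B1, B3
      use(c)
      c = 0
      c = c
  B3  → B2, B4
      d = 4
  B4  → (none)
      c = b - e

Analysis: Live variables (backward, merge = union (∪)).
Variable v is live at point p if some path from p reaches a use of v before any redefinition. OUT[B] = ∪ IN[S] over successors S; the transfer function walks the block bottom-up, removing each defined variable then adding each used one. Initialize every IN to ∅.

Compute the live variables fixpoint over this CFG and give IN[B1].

Fixpoint table:
  B0:   IN={b, f}   OUT={b, e}
  B1:   IN={b, e}   OUT={b, c, e}
  B2:   IN={b, c, e}   OUT={b, c, e}
  B3:   IN={b, c, e}   OUT={b, c, e}
  B4:   IN={b, e}   OUT={}

Merge at B1: OUT[B1] = IN[B2] = {b, c, e}
Applying B1's transfer function to that OUT value gives IN[B1] (row B1 above).

Answer: {b, e}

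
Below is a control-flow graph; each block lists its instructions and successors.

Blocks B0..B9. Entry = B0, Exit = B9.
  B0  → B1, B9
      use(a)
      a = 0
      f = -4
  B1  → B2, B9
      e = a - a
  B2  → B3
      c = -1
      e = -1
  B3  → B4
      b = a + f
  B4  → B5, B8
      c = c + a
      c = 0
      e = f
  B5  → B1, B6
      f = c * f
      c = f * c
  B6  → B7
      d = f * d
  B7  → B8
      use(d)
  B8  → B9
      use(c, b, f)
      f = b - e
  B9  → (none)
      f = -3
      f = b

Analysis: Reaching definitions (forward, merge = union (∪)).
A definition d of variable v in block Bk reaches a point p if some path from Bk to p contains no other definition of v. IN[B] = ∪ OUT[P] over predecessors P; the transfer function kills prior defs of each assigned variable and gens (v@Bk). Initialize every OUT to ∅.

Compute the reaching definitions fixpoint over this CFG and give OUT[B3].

Converged values:
  B0:  IN={}  OUT={a@B0, f@B0}
  B1:  IN={a@B0, b@B3, c@B5, e@B4, f@B0, f@B5}  OUT={a@B0, b@B3, c@B5, e@B1, f@B0, f@B5}
  B2:  IN={a@B0, b@B3, c@B5, e@B1, f@B0, f@B5}  OUT={a@B0, b@B3, c@B2, e@B2, f@B0, f@B5}
  B3:  IN={a@B0, b@B3, c@B2, e@B2, f@B0, f@B5}  OUT={a@B0, b@B3, c@B2, e@B2, f@B0, f@B5}
  B4:  IN={a@B0, b@B3, c@B2, e@B2, f@B0, f@B5}  OUT={a@B0, b@B3, c@B4, e@B4, f@B0, f@B5}
  B5:  IN={a@B0, b@B3, c@B4, e@B4, f@B0, f@B5}  OUT={a@B0, b@B3, c@B5, e@B4, f@B5}
  B6:  IN={a@B0, b@B3, c@B5, e@B4, f@B5}  OUT={a@B0, b@B3, c@B5, d@B6, e@B4, f@B5}
  B7:  IN={a@B0, b@B3, c@B5, d@B6, e@B4, f@B5}  OUT={a@B0, b@B3, c@B5, d@B6, e@B4, f@B5}
  B8:  IN={a@B0, b@B3, c@B4, c@B5, d@B6, e@B4, f@B0, f@B5}  OUT={a@B0, b@B3, c@B4, c@B5, d@B6, e@B4, f@B8}
  B9:  IN={a@B0, b@B3, c@B4, c@B5, d@B6, e@B1, e@B4, f@B0, f@B5, f@B8}  OUT={a@B0, b@B3, c@B4, c@B5, d@B6, e@B1, e@B4, f@B9}

Merge at B3: IN[B3] = OUT[B2] = {a@B0, b@B3, c@B2, e@B2, f@B0, f@B5}
Applying B3's transfer function to that IN value gives OUT[B3] (row B3 above).

Answer: {a@B0, b@B3, c@B2, e@B2, f@B0, f@B5}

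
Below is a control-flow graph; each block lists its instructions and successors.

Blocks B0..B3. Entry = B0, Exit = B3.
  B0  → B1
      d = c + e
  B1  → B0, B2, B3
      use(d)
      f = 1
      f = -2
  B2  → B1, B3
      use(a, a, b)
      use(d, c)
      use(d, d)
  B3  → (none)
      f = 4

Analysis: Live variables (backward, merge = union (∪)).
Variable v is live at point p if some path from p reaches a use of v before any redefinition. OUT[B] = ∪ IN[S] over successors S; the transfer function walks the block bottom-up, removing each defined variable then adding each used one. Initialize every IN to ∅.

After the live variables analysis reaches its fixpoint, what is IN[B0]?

Fixpoint table:
  B0:   IN={a, b, c, e}   OUT={a, b, c, d, e}
  B1:   IN={a, b, c, d, e}   OUT={a, b, c, d, e}
  B2:   IN={a, b, c, d, e}   OUT={a, b, c, d, e}
  B3:   IN={}   OUT={}

Merge at B0: OUT[B0] = IN[B1] = {a, b, c, d, e}
Applying B0's transfer function to that OUT value gives IN[B0] (row B0 above).

Answer: {a, b, c, e}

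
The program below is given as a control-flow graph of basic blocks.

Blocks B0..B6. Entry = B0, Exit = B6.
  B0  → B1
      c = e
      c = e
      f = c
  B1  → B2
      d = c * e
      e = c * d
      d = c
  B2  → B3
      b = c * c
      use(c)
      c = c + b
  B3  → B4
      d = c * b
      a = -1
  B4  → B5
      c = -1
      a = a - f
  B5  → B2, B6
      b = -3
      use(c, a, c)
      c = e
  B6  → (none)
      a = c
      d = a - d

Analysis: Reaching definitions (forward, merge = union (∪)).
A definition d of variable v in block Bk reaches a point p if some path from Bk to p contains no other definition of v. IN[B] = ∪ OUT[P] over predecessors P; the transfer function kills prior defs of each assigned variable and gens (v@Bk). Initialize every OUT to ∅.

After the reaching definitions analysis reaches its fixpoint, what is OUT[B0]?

Per-block solution:
  B0: | IN={} | OUT={c@B0, f@B0}
  B1: | IN={c@B0, f@B0} | OUT={c@B0, d@B1, e@B1, f@B0}
  B2: | IN={a@B4, b@B5, c@B0, c@B5, d@B1, d@B3, e@B1, f@B0} | OUT={a@B4, b@B2, c@B2, d@B1, d@B3, e@B1, f@B0}
  B3: | IN={a@B4, b@B2, c@B2, d@B1, d@B3, e@B1, f@B0} | OUT={a@B3, b@B2, c@B2, d@B3, e@B1, f@B0}
  B4: | IN={a@B3, b@B2, c@B2, d@B3, e@B1, f@B0} | OUT={a@B4, b@B2, c@B4, d@B3, e@B1, f@B0}
  B5: | IN={a@B4, b@B2, c@B4, d@B3, e@B1, f@B0} | OUT={a@B4, b@B5, c@B5, d@B3, e@B1, f@B0}
  B6: | IN={a@B4, b@B5, c@B5, d@B3, e@B1, f@B0} | OUT={a@B6, b@B5, c@B5, d@B6, e@B1, f@B0}

B0 is the boundary node: IN[B0] = {}
Applying B0's transfer function to that IN value gives OUT[B0] (row B0 above).

Answer: {c@B0, f@B0}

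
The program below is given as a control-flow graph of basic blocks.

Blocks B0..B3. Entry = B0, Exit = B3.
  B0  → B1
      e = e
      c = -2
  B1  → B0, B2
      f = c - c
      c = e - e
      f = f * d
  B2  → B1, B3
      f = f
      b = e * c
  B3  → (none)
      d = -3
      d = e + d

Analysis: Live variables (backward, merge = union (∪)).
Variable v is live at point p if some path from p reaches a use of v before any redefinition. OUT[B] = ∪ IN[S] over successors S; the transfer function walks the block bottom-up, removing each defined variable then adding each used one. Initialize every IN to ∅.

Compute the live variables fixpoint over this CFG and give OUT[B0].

Converged values:
  B0:   IN={d, e}   OUT={c, d, e}
  B1:   IN={c, d, e}   OUT={c, d, e, f}
  B2:   IN={c, d, e, f}   OUT={c, d, e}
  B3:   IN={e}   OUT={}

Merge at B0: OUT[B0] = IN[B1] = {c, d, e}

Answer: {c, d, e}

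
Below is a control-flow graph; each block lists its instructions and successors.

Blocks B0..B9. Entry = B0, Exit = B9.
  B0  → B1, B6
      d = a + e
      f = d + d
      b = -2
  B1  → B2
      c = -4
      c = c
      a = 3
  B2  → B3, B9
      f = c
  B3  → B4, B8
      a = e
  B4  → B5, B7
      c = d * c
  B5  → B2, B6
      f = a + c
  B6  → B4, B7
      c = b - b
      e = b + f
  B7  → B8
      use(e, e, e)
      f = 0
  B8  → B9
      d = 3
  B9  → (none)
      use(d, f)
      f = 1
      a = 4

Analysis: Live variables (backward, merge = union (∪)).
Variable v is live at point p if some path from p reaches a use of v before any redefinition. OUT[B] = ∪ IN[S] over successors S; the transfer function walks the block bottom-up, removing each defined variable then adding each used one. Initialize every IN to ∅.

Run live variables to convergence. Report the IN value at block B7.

Per-block solution:
  B0:   IN={a, e}   OUT={a, b, d, e, f}
  B1:   IN={b, d, e}   OUT={b, c, d, e}
  B2:   IN={b, c, d, e}   OUT={b, c, d, e, f}
  B3:   IN={b, c, d, e, f}   OUT={a, b, c, d, e, f}
  B4:   IN={a, b, c, d, e}   OUT={a, b, c, d, e}
  B5:   IN={a, b, c, d, e}   OUT={a, b, c, d, e, f}
  B6:   IN={a, b, d, f}   OUT={a, b, c, d, e}
  B7:   IN={e}   OUT={f}
  B8:   IN={f}   OUT={d, f}
  B9:   IN={d, f}   OUT={}

Merge at B7: OUT[B7] = IN[B8] = {f}
Applying B7's transfer function to that OUT value gives IN[B7] (row B7 above).

Answer: {e}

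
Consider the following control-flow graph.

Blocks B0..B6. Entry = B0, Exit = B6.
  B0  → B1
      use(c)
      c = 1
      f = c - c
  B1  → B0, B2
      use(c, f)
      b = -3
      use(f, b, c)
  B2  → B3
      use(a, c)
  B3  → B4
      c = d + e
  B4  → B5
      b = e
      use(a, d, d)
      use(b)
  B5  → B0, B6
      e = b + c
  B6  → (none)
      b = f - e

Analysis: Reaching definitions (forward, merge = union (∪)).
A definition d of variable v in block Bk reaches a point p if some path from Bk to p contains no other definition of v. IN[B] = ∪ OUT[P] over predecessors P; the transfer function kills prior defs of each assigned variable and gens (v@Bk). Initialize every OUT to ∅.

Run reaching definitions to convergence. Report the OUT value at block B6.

Answer: {b@B6, c@B3, e@B5, f@B0}

Derivation:
Fixpoint table:
  B0:  IN={b@B1, b@B4, c@B0, c@B3, e@B5, f@B0}  OUT={b@B1, b@B4, c@B0, e@B5, f@B0}
  B1:  IN={b@B1, b@B4, c@B0, e@B5, f@B0}  OUT={b@B1, c@B0, e@B5, f@B0}
  B2:  IN={b@B1, c@B0, e@B5, f@B0}  OUT={b@B1, c@B0, e@B5, f@B0}
  B3:  IN={b@B1, c@B0, e@B5, f@B0}  OUT={b@B1, c@B3, e@B5, f@B0}
  B4:  IN={b@B1, c@B3, e@B5, f@B0}  OUT={b@B4, c@B3, e@B5, f@B0}
  B5:  IN={b@B4, c@B3, e@B5, f@B0}  OUT={b@B4, c@B3, e@B5, f@B0}
  B6:  IN={b@B4, c@B3, e@B5, f@B0}  OUT={b@B6, c@B3, e@B5, f@B0}

Merge at B6: IN[B6] = OUT[B5] = {b@B4, c@B3, e@B5, f@B0}
Applying B6's transfer function to that IN value gives OUT[B6] (row B6 above).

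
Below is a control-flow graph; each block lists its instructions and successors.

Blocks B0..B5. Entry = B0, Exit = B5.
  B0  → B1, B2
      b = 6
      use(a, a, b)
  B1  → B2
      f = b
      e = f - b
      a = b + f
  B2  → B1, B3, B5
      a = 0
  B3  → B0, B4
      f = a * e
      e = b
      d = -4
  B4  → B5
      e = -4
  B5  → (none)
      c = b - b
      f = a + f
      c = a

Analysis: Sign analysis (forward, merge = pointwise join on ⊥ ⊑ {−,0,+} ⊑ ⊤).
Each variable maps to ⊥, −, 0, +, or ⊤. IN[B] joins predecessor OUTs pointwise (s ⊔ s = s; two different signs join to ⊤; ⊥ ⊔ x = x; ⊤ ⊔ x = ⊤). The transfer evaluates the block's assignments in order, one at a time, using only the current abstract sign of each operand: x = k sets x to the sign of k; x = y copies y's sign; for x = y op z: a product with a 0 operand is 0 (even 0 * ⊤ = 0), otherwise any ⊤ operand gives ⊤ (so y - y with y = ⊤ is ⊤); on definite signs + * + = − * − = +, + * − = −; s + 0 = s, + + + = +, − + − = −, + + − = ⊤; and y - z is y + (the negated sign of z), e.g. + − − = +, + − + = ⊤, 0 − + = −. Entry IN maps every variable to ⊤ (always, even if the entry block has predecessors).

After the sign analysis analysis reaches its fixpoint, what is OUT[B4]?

Fixpoint table:
  B0:   IN=(all ⊤)   OUT={b:+; rest ⊤}
  B1:   IN={b:+; rest ⊤}   OUT={a:+, b:+, f:+; rest ⊤}
  B2:   IN={b:+; rest ⊤}   OUT={a:0, b:+; rest ⊤}
  B3:   IN={a:0, b:+; rest ⊤}   OUT={a:0, b:+, d:-, e:+, f:0; rest ⊤}
  B4:   IN={a:0, b:+, d:-, e:+, f:0; rest ⊤}   OUT={a:0, b:+, d:-, e:-, f:0; rest ⊤}
  B5:   IN={a:0, b:+; rest ⊤}   OUT={a:0, b:+, c:0; rest ⊤}

Merge at B4: IN[B4] = OUT[B3] = {a: 0, b: +, c: ⊤, d: -, e: +, f: 0}
Applying B4's transfer function to that IN value gives OUT[B4] (row B4 above).

Answer: {a: 0, b: +, c: ⊤, d: -, e: -, f: 0}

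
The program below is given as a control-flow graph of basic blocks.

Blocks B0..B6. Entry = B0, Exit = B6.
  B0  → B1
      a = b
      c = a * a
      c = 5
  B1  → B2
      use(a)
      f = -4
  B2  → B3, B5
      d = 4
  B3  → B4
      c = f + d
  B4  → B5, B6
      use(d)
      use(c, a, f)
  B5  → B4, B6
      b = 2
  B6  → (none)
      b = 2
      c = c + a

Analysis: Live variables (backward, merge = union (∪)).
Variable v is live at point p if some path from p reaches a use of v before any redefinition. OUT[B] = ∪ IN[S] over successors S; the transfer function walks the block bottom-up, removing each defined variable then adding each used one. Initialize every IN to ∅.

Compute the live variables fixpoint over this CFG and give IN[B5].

Converged values:
  B0:  IN={b}  OUT={a, c}
  B1:  IN={a, c}  OUT={a, c, f}
  B2:  IN={a, c, f}  OUT={a, c, d, f}
  B3:  IN={a, d, f}  OUT={a, c, d, f}
  B4:  IN={a, c, d, f}  OUT={a, c, d, f}
  B5:  IN={a, c, d, f}  OUT={a, c, d, f}
  B6:  IN={a, c}  OUT={}

Merge at B5: OUT[B5] = IN[B4] ⊔ IN[B6] = {a, c, d, f}
Applying B5's transfer function to that OUT value gives IN[B5] (row B5 above).

Answer: {a, c, d, f}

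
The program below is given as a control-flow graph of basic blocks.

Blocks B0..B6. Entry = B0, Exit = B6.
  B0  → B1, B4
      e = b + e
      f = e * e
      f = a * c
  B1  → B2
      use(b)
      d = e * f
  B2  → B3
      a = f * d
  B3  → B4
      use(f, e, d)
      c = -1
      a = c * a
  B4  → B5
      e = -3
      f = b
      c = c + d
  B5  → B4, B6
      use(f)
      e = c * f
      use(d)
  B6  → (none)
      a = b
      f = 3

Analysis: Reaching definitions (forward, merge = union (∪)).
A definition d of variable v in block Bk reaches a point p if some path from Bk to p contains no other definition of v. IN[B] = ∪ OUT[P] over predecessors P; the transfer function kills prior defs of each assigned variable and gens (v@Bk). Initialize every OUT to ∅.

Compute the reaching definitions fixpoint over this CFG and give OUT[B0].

Answer: {e@B0, f@B0}

Working:
Per-block solution:
  B0:  IN={}  OUT={e@B0, f@B0}
  B1:  IN={e@B0, f@B0}  OUT={d@B1, e@B0, f@B0}
  B2:  IN={d@B1, e@B0, f@B0}  OUT={a@B2, d@B1, e@B0, f@B0}
  B3:  IN={a@B2, d@B1, e@B0, f@B0}  OUT={a@B3, c@B3, d@B1, e@B0, f@B0}
  B4:  IN={a@B3, c@B3, c@B4, d@B1, e@B0, e@B5, f@B0, f@B4}  OUT={a@B3, c@B4, d@B1, e@B4, f@B4}
  B5:  IN={a@B3, c@B4, d@B1, e@B4, f@B4}  OUT={a@B3, c@B4, d@B1, e@B5, f@B4}
  B6:  IN={a@B3, c@B4, d@B1, e@B5, f@B4}  OUT={a@B6, c@B4, d@B1, e@B5, f@B6}

B0 is the boundary node: IN[B0] = {}
Applying B0's transfer function to that IN value gives OUT[B0] (row B0 above).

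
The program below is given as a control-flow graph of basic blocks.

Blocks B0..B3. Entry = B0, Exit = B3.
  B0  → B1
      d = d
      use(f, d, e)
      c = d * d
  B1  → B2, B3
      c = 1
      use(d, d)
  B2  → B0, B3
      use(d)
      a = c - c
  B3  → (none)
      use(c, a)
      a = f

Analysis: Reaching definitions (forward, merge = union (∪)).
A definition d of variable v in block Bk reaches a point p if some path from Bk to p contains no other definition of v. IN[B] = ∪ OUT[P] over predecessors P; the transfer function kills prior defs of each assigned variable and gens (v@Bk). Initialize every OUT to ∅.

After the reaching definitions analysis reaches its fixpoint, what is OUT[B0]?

Answer: {a@B2, c@B0, d@B0}

Working:
Converged values:
  B0:  IN={a@B2, c@B1, d@B0}  OUT={a@B2, c@B0, d@B0}
  B1:  IN={a@B2, c@B0, d@B0}  OUT={a@B2, c@B1, d@B0}
  B2:  IN={a@B2, c@B1, d@B0}  OUT={a@B2, c@B1, d@B0}
  B3:  IN={a@B2, c@B1, d@B0}  OUT={a@B3, c@B1, d@B0}

Merge at B0 (entry node, so the boundary value {} is joined with the incoming edge(s)): IN[B0] = {} ⊔ OUT[B2] = {a@B2, c@B1, d@B0}
Applying B0's transfer function to that IN value gives OUT[B0] (row B0 above).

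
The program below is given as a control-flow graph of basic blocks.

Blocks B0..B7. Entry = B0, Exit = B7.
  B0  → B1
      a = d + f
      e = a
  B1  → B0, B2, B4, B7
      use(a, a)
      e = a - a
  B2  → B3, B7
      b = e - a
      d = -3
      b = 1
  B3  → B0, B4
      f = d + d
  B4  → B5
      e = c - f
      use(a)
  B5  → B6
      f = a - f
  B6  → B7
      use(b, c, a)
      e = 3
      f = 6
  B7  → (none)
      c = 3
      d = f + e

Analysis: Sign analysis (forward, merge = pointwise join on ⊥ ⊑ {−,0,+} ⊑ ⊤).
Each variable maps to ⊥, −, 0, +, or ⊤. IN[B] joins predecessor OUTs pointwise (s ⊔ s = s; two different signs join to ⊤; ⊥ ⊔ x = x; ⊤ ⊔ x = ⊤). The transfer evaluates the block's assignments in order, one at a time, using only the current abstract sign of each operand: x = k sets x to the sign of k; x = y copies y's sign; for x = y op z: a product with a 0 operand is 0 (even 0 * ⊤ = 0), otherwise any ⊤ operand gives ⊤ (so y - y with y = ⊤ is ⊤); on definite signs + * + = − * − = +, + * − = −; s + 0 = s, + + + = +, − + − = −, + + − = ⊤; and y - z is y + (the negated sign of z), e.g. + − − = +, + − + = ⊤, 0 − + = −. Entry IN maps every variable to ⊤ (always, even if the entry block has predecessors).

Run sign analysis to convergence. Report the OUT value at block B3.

Answer: {a: ⊤, b: +, c: ⊤, d: -, e: ⊤, f: -}

Derivation:
Converged values:
  B0:   IN=(all ⊤)   OUT=(all ⊤)
  B1:   IN=(all ⊤)   OUT=(all ⊤)
  B2:   IN=(all ⊤)   OUT={b:+, d:-; rest ⊤}
  B3:   IN={b:+, d:-; rest ⊤}   OUT={b:+, d:-, f:-; rest ⊤}
  B4:   IN=(all ⊤)   OUT=(all ⊤)
  B5:   IN=(all ⊤)   OUT=(all ⊤)
  B6:   IN=(all ⊤)   OUT={e:+, f:+; rest ⊤}
  B7:   IN=(all ⊤)   OUT={c:+; rest ⊤}

Merge at B3: IN[B3] = OUT[B2] = {a: ⊤, b: +, c: ⊤, d: -, e: ⊤, f: ⊤}
Applying B3's transfer function to that IN value gives OUT[B3] (row B3 above).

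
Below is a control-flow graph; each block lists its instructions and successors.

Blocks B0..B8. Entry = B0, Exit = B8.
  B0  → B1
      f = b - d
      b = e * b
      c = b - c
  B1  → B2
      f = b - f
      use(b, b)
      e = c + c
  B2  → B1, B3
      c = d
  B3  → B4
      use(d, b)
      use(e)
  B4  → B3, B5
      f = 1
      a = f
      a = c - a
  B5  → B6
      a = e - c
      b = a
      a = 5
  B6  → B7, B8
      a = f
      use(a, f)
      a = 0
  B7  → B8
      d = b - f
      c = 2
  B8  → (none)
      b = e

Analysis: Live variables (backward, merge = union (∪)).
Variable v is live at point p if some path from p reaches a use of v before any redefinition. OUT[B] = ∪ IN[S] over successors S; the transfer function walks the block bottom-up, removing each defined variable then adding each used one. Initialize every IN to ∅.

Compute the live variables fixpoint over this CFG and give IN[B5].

Fixpoint table:
  B0:  IN={b, c, d, e}  OUT={b, c, d, f}
  B1:  IN={b, c, d, f}  OUT={b, d, e, f}
  B2:  IN={b, d, e, f}  OUT={b, c, d, e, f}
  B3:  IN={b, c, d, e}  OUT={b, c, d, e}
  B4:  IN={b, c, d, e}  OUT={b, c, d, e, f}
  B5:  IN={c, e, f}  OUT={b, e, f}
  B6:  IN={b, e, f}  OUT={b, e, f}
  B7:  IN={b, e, f}  OUT={e}
  B8:  IN={e}  OUT={}

Merge at B5: OUT[B5] = IN[B6] = {b, e, f}
Applying B5's transfer function to that OUT value gives IN[B5] (row B5 above).

Answer: {c, e, f}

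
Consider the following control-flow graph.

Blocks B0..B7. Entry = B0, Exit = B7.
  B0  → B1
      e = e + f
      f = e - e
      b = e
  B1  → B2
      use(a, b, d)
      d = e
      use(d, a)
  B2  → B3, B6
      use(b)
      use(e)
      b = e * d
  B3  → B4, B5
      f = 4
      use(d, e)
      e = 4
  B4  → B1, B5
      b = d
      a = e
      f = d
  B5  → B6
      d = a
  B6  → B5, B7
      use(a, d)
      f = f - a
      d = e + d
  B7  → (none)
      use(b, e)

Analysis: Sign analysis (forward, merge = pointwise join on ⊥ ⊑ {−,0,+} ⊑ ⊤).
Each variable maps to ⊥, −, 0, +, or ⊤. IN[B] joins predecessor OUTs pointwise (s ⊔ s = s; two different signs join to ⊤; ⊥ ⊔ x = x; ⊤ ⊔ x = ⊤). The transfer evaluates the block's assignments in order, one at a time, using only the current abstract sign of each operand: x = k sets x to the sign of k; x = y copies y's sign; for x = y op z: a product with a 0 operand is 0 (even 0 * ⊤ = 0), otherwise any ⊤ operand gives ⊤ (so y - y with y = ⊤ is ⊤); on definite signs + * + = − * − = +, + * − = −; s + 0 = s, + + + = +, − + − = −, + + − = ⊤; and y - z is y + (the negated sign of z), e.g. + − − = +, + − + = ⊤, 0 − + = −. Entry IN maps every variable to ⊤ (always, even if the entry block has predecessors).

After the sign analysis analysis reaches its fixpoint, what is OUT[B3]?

Answer: {a: ⊤, b: ⊤, c: ⊤, d: ⊤, e: +, f: +}

Derivation:
Fixpoint table:
  B0:  IN=(all ⊤)  OUT=(all ⊤)
  B1:  IN=(all ⊤)  OUT=(all ⊤)
  B2:  IN=(all ⊤)  OUT=(all ⊤)
  B3:  IN=(all ⊤)  OUT={e:+, f:+; rest ⊤}
  B4:  IN={e:+, f:+; rest ⊤}  OUT={a:+, e:+; rest ⊤}
  B5:  IN=(all ⊤)  OUT=(all ⊤)
  B6:  IN=(all ⊤)  OUT=(all ⊤)
  B7:  IN=(all ⊤)  OUT=(all ⊤)

Merge at B3: IN[B3] = OUT[B2] = {a: ⊤, b: ⊤, c: ⊤, d: ⊤, e: ⊤, f: ⊤}
Applying B3's transfer function to that IN value gives OUT[B3] (row B3 above).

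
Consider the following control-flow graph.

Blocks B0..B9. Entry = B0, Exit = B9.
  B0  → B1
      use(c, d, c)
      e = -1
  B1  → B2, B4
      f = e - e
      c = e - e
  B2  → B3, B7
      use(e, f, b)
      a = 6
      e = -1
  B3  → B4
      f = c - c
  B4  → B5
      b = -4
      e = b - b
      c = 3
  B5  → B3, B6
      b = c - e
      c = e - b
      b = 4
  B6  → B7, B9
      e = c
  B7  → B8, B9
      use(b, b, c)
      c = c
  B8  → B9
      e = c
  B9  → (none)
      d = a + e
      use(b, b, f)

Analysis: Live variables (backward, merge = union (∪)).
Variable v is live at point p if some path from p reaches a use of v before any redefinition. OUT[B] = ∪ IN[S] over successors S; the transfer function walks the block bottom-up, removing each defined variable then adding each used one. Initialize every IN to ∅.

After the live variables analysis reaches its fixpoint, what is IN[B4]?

Answer: {a, f}

Working:
Fixpoint table:
  B0:   IN={a, b, c, d}   OUT={a, b, e}
  B1:   IN={a, b, e}   OUT={a, b, c, e, f}
  B2:   IN={b, c, e, f}   OUT={a, b, c, e, f}
  B3:   IN={a, c}   OUT={a, f}
  B4:   IN={a, f}   OUT={a, c, e, f}
  B5:   IN={a, c, e, f}   OUT={a, b, c, f}
  B6:   IN={a, b, c, f}   OUT={a, b, c, e, f}
  B7:   IN={a, b, c, e, f}   OUT={a, b, c, e, f}
  B8:   IN={a, b, c, f}   OUT={a, b, e, f}
  B9:   IN={a, b, e, f}   OUT={}

Merge at B4: OUT[B4] = IN[B5] = {a, c, e, f}
Applying B4's transfer function to that OUT value gives IN[B4] (row B4 above).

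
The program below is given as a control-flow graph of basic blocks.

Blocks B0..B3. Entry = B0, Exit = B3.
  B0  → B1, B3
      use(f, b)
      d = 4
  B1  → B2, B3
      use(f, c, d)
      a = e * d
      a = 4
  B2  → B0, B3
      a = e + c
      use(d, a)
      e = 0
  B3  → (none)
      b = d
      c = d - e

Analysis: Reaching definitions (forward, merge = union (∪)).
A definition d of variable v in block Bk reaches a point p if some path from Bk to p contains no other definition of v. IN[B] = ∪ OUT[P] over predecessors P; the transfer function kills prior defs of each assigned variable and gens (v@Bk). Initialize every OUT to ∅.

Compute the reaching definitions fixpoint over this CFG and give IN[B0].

Answer: {a@B2, d@B0, e@B2}

Trace:
Converged values:
  B0:  IN={a@B2, d@B0, e@B2}  OUT={a@B2, d@B0, e@B2}
  B1:  IN={a@B2, d@B0, e@B2}  OUT={a@B1, d@B0, e@B2}
  B2:  IN={a@B1, d@B0, e@B2}  OUT={a@B2, d@B0, e@B2}
  B3:  IN={a@B1, a@B2, d@B0, e@B2}  OUT={a@B1, a@B2, b@B3, c@B3, d@B0, e@B2}

Merge at B0 (entry node, so the boundary value {} is joined with the incoming edge(s)): IN[B0] = {} ⊔ OUT[B2] = {a@B2, d@B0, e@B2}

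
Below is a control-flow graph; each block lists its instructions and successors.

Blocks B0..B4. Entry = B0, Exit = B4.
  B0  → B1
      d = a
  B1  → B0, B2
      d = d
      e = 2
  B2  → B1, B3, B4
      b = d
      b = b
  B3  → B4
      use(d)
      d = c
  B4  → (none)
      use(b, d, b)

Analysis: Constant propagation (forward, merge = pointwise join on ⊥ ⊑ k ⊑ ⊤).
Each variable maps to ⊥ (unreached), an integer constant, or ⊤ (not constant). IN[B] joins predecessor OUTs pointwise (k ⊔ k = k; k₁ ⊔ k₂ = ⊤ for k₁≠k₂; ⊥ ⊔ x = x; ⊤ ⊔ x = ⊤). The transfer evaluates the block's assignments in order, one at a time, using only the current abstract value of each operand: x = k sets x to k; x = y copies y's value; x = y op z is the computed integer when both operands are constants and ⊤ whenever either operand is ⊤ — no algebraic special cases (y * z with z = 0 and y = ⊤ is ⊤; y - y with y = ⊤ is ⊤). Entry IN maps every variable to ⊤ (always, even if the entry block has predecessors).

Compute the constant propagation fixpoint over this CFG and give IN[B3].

Answer: {a: ⊤, b: ⊤, c: ⊤, d: ⊤, e: 2, f: ⊤}

Derivation:
Converged values:
  B0:   IN=(all ⊤)   OUT=(all ⊤)
  B1:   IN=(all ⊤)   OUT={e:2; rest ⊤}
  B2:   IN={e:2; rest ⊤}   OUT={e:2; rest ⊤}
  B3:   IN={e:2; rest ⊤}   OUT={e:2; rest ⊤}
  B4:   IN={e:2; rest ⊤}   OUT={e:2; rest ⊤}

Merge at B3: IN[B3] = OUT[B2] = {a: ⊤, b: ⊤, c: ⊤, d: ⊤, e: 2, f: ⊤}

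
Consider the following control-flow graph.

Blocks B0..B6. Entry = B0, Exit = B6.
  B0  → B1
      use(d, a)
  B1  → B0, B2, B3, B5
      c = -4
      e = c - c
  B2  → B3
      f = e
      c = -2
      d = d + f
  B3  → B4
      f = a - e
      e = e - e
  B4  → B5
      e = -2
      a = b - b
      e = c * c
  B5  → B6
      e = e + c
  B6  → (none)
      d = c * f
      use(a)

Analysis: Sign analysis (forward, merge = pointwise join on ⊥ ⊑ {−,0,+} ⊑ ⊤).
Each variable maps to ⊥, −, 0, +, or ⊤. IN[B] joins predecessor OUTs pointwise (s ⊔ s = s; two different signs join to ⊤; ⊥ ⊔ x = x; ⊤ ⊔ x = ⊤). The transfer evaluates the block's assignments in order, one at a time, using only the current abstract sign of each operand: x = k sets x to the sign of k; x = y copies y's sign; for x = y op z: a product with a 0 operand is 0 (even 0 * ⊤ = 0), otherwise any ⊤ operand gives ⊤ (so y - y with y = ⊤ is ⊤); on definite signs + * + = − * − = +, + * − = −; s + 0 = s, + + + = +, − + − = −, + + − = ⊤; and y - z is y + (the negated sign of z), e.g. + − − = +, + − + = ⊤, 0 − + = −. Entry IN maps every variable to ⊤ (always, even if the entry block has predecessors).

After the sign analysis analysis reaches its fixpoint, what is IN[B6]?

Answer: {a: ⊤, b: ⊤, c: -, d: ⊤, e: ⊤, f: ⊤}

Working:
Per-block solution:
  B0:  IN=(all ⊤)  OUT=(all ⊤)
  B1:  IN=(all ⊤)  OUT={c:-; rest ⊤}
  B2:  IN={c:-; rest ⊤}  OUT={c:-; rest ⊤}
  B3:  IN={c:-; rest ⊤}  OUT={c:-; rest ⊤}
  B4:  IN={c:-; rest ⊤}  OUT={c:-, e:+; rest ⊤}
  B5:  IN={c:-; rest ⊤}  OUT={c:-; rest ⊤}
  B6:  IN={c:-; rest ⊤}  OUT={c:-; rest ⊤}

Merge at B6: IN[B6] = OUT[B5] = {a: ⊤, b: ⊤, c: -, d: ⊤, e: ⊤, f: ⊤}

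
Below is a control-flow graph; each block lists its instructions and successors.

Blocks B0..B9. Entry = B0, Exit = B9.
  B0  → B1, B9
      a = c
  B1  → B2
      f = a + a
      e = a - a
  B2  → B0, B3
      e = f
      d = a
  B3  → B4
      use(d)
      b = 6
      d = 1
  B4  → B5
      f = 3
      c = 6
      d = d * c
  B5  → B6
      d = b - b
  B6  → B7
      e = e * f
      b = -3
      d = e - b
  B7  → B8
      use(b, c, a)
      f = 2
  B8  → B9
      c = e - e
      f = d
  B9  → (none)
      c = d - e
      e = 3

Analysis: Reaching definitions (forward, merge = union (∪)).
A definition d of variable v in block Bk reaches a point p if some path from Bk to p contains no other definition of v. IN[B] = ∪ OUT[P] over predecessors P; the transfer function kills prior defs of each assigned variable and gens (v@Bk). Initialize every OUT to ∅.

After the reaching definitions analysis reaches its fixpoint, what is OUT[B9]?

Answer: {a@B0, b@B6, c@B9, d@B2, d@B6, e@B9, f@B1, f@B8}

Trace:
Fixpoint table:
  B0:  IN={a@B0, d@B2, e@B2, f@B1}  OUT={a@B0, d@B2, e@B2, f@B1}
  B1:  IN={a@B0, d@B2, e@B2, f@B1}  OUT={a@B0, d@B2, e@B1, f@B1}
  B2:  IN={a@B0, d@B2, e@B1, f@B1}  OUT={a@B0, d@B2, e@B2, f@B1}
  B3:  IN={a@B0, d@B2, e@B2, f@B1}  OUT={a@B0, b@B3, d@B3, e@B2, f@B1}
  B4:  IN={a@B0, b@B3, d@B3, e@B2, f@B1}  OUT={a@B0, b@B3, c@B4, d@B4, e@B2, f@B4}
  B5:  IN={a@B0, b@B3, c@B4, d@B4, e@B2, f@B4}  OUT={a@B0, b@B3, c@B4, d@B5, e@B2, f@B4}
  B6:  IN={a@B0, b@B3, c@B4, d@B5, e@B2, f@B4}  OUT={a@B0, b@B6, c@B4, d@B6, e@B6, f@B4}
  B7:  IN={a@B0, b@B6, c@B4, d@B6, e@B6, f@B4}  OUT={a@B0, b@B6, c@B4, d@B6, e@B6, f@B7}
  B8:  IN={a@B0, b@B6, c@B4, d@B6, e@B6, f@B7}  OUT={a@B0, b@B6, c@B8, d@B6, e@B6, f@B8}
  B9:  IN={a@B0, b@B6, c@B8, d@B2, d@B6, e@B2, e@B6, f@B1, f@B8}  OUT={a@B0, b@B6, c@B9, d@B2, d@B6, e@B9, f@B1, f@B8}

Merge at B9: IN[B9] = OUT[B0] ⊔ OUT[B8] = {a@B0, b@B6, c@B8, d@B2, d@B6, e@B2, e@B6, f@B1, f@B8}
Applying B9's transfer function to that IN value gives OUT[B9] (row B9 above).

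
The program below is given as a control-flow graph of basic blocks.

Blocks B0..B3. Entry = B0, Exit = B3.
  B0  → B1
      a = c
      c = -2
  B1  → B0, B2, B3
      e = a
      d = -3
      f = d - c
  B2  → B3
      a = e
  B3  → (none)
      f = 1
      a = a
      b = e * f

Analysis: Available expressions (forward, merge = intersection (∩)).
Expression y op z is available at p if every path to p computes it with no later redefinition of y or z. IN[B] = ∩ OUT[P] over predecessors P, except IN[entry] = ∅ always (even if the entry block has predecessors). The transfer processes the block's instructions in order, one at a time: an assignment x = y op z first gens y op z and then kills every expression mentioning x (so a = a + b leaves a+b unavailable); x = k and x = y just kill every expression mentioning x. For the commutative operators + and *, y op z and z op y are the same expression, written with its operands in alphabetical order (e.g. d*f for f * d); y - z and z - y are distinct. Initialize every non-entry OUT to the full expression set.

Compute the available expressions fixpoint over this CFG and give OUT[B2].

Answer: {d-c}

Working:
Fixpoint table:
  B0: | IN={} | OUT={}
  B1: | IN={} | OUT={d-c}
  B2: | IN={d-c} | OUT={d-c}
  B3: | IN={d-c} | OUT={d-c, e*f}

Merge at B2: IN[B2] = OUT[B1] = {d-c}
Applying B2's transfer function to that IN value gives OUT[B2] (row B2 above).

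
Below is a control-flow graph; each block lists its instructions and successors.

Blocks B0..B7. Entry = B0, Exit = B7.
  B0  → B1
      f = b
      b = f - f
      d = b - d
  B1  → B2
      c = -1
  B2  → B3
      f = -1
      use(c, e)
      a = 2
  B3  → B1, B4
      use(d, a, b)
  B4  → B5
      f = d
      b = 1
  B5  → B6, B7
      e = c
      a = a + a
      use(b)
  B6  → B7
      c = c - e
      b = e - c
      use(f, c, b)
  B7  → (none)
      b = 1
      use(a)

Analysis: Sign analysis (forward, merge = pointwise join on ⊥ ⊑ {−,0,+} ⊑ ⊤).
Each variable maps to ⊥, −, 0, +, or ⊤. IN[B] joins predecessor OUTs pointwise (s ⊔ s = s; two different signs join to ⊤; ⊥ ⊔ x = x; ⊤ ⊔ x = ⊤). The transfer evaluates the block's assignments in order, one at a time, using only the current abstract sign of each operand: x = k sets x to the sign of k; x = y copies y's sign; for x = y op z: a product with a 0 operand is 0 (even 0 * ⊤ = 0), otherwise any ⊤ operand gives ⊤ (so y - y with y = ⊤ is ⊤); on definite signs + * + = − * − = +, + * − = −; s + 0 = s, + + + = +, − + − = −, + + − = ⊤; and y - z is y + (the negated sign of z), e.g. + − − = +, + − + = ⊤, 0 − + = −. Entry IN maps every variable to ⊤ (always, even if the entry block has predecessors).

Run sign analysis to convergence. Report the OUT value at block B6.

Answer: {a: +, b: ⊤, c: ⊤, d: ⊤, e: -, f: ⊤}

Trace:
Fixpoint table:
  B0: | IN=(all ⊤) | OUT=(all ⊤)
  B1: | IN=(all ⊤) | OUT={c:-; rest ⊤}
  B2: | IN={c:-; rest ⊤} | OUT={a:+, c:-, f:-; rest ⊤}
  B3: | IN={a:+, c:-, f:-; rest ⊤} | OUT={a:+, c:-, f:-; rest ⊤}
  B4: | IN={a:+, c:-, f:-; rest ⊤} | OUT={a:+, b:+, c:-; rest ⊤}
  B5: | IN={a:+, b:+, c:-; rest ⊤} | OUT={a:+, b:+, c:-, e:-; rest ⊤}
  B6: | IN={a:+, b:+, c:-, e:-; rest ⊤} | OUT={a:+, e:-; rest ⊤}
  B7: | IN={a:+, e:-; rest ⊤} | OUT={a:+, b:+, e:-; rest ⊤}

Merge at B6: IN[B6] = OUT[B5] = {a: +, b: +, c: -, d: ⊤, e: -, f: ⊤}
Applying B6's transfer function to that IN value gives OUT[B6] (row B6 above).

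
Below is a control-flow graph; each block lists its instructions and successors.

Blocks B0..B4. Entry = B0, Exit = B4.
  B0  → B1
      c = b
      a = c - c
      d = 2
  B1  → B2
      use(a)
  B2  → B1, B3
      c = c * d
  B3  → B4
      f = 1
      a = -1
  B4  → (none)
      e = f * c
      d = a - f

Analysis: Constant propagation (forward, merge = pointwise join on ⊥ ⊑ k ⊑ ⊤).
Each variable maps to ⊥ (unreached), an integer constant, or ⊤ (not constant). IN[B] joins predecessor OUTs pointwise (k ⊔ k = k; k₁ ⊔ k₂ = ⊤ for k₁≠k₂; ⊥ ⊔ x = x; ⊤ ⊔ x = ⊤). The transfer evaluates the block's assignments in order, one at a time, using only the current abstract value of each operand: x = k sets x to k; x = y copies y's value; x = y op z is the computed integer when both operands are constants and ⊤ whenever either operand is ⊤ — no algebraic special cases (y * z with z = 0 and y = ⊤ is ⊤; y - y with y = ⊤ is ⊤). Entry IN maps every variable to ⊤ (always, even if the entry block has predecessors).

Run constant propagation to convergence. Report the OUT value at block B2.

Answer: {a: ⊤, b: ⊤, c: ⊤, d: 2, e: ⊤, f: ⊤}

Derivation:
Fixpoint table:
  B0:  IN=(all ⊤)  OUT={d:2; rest ⊤}
  B1:  IN={d:2; rest ⊤}  OUT={d:2; rest ⊤}
  B2:  IN={d:2; rest ⊤}  OUT={d:2; rest ⊤}
  B3:  IN={d:2; rest ⊤}  OUT={a:-1, d:2, f:1; rest ⊤}
  B4:  IN={a:-1, d:2, f:1; rest ⊤}  OUT={a:-1, d:-2, f:1; rest ⊤}

Merge at B2: IN[B2] = OUT[B1] = {a: ⊤, b: ⊤, c: ⊤, d: 2, e: ⊤, f: ⊤}
Applying B2's transfer function to that IN value gives OUT[B2] (row B2 above).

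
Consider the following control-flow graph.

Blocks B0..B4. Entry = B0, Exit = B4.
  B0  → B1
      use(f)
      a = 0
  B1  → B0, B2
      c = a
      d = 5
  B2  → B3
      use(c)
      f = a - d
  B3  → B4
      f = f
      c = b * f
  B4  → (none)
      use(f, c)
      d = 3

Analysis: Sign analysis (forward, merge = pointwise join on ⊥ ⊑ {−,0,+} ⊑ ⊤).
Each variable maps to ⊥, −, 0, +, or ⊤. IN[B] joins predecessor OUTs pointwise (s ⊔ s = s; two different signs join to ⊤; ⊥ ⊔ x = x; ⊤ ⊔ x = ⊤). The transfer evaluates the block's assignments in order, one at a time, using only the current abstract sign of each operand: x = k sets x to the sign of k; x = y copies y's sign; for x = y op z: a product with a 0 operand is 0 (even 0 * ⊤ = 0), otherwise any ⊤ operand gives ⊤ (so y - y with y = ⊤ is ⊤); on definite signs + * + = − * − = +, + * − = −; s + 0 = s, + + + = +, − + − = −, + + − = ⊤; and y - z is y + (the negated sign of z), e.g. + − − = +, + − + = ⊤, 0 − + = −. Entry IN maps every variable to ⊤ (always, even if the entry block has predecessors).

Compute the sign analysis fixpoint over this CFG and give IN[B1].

Answer: {a: 0, b: ⊤, c: ⊤, d: ⊤, e: ⊤, f: ⊤}

Trace:
Per-block solution:
  B0:   IN=(all ⊤)   OUT={a:0; rest ⊤}
  B1:   IN={a:0; rest ⊤}   OUT={a:0, c:0, d:+; rest ⊤}
  B2:   IN={a:0, c:0, d:+; rest ⊤}   OUT={a:0, c:0, d:+, f:-; rest ⊤}
  B3:   IN={a:0, c:0, d:+, f:-; rest ⊤}   OUT={a:0, d:+, f:-; rest ⊤}
  B4:   IN={a:0, d:+, f:-; rest ⊤}   OUT={a:0, d:+, f:-; rest ⊤}

Merge at B1: IN[B1] = OUT[B0] = {a: 0, b: ⊤, c: ⊤, d: ⊤, e: ⊤, f: ⊤}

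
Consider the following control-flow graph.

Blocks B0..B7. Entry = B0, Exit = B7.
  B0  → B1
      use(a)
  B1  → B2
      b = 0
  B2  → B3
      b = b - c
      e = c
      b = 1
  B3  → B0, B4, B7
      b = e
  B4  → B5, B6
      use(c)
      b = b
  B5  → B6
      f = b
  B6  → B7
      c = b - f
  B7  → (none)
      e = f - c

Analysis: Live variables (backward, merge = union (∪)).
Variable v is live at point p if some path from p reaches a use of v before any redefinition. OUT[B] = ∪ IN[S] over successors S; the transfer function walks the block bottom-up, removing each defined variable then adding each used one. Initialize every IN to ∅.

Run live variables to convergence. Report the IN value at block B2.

Converged values:
  B0:  IN={a, c, f}  OUT={a, c, f}
  B1:  IN={a, c, f}  OUT={a, b, c, f}
  B2:  IN={a, b, c, f}  OUT={a, c, e, f}
  B3:  IN={a, c, e, f}  OUT={a, b, c, f}
  B4:  IN={b, c, f}  OUT={b, f}
  B5:  IN={b}  OUT={b, f}
  B6:  IN={b, f}  OUT={c, f}
  B7:  IN={c, f}  OUT={}

Merge at B2: OUT[B2] = IN[B3] = {a, c, e, f}
Applying B2's transfer function to that OUT value gives IN[B2] (row B2 above).

Answer: {a, b, c, f}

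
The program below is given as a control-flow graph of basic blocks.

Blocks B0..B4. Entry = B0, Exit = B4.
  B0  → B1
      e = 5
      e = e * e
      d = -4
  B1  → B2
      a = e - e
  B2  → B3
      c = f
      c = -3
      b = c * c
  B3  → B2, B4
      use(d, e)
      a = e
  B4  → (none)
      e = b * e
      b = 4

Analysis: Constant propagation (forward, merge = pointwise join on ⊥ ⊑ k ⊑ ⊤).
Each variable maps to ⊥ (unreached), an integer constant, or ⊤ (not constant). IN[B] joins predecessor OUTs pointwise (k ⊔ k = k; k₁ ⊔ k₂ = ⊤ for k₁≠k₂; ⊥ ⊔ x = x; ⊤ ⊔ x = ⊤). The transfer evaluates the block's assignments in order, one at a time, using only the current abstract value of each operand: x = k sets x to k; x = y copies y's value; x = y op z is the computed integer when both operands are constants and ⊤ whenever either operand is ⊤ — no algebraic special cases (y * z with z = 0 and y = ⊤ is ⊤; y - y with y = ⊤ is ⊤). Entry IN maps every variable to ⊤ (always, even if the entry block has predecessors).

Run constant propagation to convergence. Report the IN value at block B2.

Answer: {a: ⊤, b: ⊤, c: ⊤, d: -4, e: 25, f: ⊤}

Trace:
Fixpoint table:
  B0:  IN=(all ⊤)  OUT={d:-4, e:25; rest ⊤}
  B1:  IN={d:-4, e:25; rest ⊤}  OUT={a:0, d:-4, e:25; rest ⊤}
  B2:  IN={d:-4, e:25; rest ⊤}  OUT={b:9, c:-3, d:-4, e:25; rest ⊤}
  B3:  IN={b:9, c:-3, d:-4, e:25; rest ⊤}  OUT={a:25, b:9, c:-3, d:-4, e:25; rest ⊤}
  B4:  IN={a:25, b:9, c:-3, d:-4, e:25; rest ⊤}  OUT={a:25, b:4, c:-3, d:-4, e:225; rest ⊤}

Merge at B2: IN[B2] = OUT[B1] ⊔ OUT[B3] = {a: ⊤, b: ⊤, c: ⊤, d: -4, e: 25, f: ⊤}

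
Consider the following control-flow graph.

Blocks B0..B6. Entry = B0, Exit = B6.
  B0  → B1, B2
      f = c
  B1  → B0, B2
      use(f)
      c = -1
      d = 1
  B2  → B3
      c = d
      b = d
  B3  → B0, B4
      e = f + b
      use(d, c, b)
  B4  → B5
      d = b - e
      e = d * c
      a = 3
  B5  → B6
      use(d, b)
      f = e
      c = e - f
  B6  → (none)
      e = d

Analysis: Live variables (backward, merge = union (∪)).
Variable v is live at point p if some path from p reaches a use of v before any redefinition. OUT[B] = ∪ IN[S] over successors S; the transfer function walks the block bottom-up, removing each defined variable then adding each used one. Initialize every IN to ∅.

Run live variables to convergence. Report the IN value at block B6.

Answer: {d}

Working:
Per-block solution:
  B0:  IN={c, d}  OUT={d, f}
  B1:  IN={f}  OUT={c, d, f}
  B2:  IN={d, f}  OUT={b, c, d, f}
  B3:  IN={b, c, d, f}  OUT={b, c, d, e}
  B4:  IN={b, c, e}  OUT={b, d, e}
  B5:  IN={b, d, e}  OUT={d}
  B6:  IN={d}  OUT={}

B6 is the boundary node: OUT[B6] = {}
Applying B6's transfer function to that OUT value gives IN[B6] (row B6 above).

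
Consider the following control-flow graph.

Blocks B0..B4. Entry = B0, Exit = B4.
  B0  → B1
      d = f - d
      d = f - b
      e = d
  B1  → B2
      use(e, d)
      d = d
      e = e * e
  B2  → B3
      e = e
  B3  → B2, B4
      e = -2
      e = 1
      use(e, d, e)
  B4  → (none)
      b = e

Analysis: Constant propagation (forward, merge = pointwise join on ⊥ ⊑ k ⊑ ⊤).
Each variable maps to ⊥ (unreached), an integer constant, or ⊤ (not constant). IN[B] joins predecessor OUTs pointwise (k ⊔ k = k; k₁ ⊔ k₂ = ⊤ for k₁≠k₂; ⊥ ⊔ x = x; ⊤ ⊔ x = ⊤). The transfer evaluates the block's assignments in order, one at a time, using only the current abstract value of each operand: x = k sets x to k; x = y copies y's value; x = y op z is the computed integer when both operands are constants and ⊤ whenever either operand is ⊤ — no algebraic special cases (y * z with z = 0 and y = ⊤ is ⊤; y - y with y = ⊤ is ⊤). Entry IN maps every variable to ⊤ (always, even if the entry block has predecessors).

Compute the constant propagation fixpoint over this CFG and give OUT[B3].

Answer: {a: ⊤, b: ⊤, c: ⊤, d: ⊤, e: 1, f: ⊤}

Working:
Per-block solution:
  B0:   IN=(all ⊤)   OUT=(all ⊤)
  B1:   IN=(all ⊤)   OUT=(all ⊤)
  B2:   IN=(all ⊤)   OUT=(all ⊤)
  B3:   IN=(all ⊤)   OUT={e:1; rest ⊤}
  B4:   IN={e:1; rest ⊤}   OUT={b:1, e:1; rest ⊤}

Merge at B3: IN[B3] = OUT[B2] = {a: ⊤, b: ⊤, c: ⊤, d: ⊤, e: ⊤, f: ⊤}
Applying B3's transfer function to that IN value gives OUT[B3] (row B3 above).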